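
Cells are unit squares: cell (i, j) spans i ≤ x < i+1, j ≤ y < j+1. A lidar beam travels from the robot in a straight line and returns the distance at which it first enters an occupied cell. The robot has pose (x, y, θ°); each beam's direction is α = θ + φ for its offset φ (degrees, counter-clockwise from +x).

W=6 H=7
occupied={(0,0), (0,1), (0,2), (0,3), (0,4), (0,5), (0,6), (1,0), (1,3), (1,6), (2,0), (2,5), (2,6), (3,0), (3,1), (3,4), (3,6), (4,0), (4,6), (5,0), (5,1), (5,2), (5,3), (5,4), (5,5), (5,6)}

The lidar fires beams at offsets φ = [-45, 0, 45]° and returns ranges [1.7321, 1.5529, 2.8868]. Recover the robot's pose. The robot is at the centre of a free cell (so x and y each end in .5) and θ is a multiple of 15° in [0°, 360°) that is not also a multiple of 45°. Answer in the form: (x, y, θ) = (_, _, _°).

(x, y, θ) = (3.5, 2.5, 75°)

Enumerate (i+0.5, j+0.5, θ) over the 16 free cells and 16 admissible headings. For each, cast all 3 beams and compare to the given ranges.
  (1.5, 2.5, 15°): beam 2 = 3.6235 ≠ 1.5529 ✗
  (2.5, 2.5, 210°): beam 1 = 1.5529 ≠ 1.7321 ✗
  (4.5, 2.5, 15°): beam 1 = 0.5774 ≠ 1.7321 ✗
  …
  (3.5, 2.5, 75°): r_1=1.7321, r_2=1.5529, r_3=2.8868 — all match ✓
Only this pose fits every beam.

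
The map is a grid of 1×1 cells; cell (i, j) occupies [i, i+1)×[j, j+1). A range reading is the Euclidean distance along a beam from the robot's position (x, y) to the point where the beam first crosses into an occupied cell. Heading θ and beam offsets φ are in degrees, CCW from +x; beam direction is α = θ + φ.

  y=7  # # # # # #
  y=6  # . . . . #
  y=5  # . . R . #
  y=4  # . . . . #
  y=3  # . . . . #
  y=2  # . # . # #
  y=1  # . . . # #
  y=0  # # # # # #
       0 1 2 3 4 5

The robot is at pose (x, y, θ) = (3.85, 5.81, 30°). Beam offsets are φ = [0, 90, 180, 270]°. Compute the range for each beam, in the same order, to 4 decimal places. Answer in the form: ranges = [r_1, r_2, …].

beam 1: φ=0°, α=30°
  d=(0.8660,0.5000)  start (3,5)  tX=0.1732 tY=0.3800  stride 1/|dx|=1.1547 1/|dy|=2.0000
    cross x-line → (4,5), t=0.1732
    cross y-line → (4,6), t=0.3800
    cross x-line → (5,6), t=1.3279 (wall)
  → r_1 = 1.3279
beam 2: φ=90°, α=120°
  d=(-0.5000,0.8660)  start (3,5)  tX=1.7000 tY=0.2194  stride 1/|dx|=2.0000 1/|dy|=1.1547
    cross y-line → (3,6), t=0.2194
    cross y-line → (3,7), t=1.3741 (wall)
  → r_2 = 1.3741
beam 3: φ=180°, α=210°
  d=(-0.8660,-0.5000)  start (3,5)  tX=0.9815 tY=1.6200  stride 1/|dx|=1.1547 1/|dy|=2.0000
    cross x-line → (2,5), t=0.9815
    cross y-line → (2,4), t=1.6200
    cross x-line → (1,4), t=2.1362
    cross x-line → (0,4), t=3.2909 (wall)
  → r_3 = 3.2909
beam 4: φ=270°, α=300°
  d=(0.5000,-0.8660)  start (3,5)  tX=0.3000 tY=0.9353  stride 1/|dx|=2.0000 1/|dy|=1.1547
    cross x-line → (4,5), t=0.3000
    cross y-line → (4,4), t=0.9353
    cross y-line → (4,3), t=2.0900
    cross x-line → (5,3), t=2.3000 (wall)
  → r_4 = 2.3000

ranges = [1.3279, 1.3741, 3.2909, 2.3000]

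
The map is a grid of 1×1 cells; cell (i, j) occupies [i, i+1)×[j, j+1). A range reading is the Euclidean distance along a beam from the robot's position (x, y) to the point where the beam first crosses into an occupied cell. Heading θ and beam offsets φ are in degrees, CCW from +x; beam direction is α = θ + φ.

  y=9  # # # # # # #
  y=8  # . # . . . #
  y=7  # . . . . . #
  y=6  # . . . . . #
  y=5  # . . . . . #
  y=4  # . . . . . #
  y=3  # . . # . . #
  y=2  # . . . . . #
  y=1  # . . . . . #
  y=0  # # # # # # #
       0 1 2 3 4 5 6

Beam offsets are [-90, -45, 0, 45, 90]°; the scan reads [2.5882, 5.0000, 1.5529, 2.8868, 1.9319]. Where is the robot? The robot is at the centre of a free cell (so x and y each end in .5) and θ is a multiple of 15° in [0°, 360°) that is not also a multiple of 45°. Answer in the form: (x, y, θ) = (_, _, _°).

The pose lattice has 38·16 = 608 candidates. Test each by forward raycasting.
  (1.5, 6.5, 330°): beam 1 = 1.0000 ≠ 2.5882 ✗
  (2.5, 3.5, 120°): beam 1 = 0.5774 ≠ 2.5882 ✗
  (1.5, 5.5, 255°): beam 1 = 0.5176 ≠ 2.5882 ✗
  (3.5, 6.5, 120°): beam 1 = 2.8868 ≠ 2.5882 ✗
  …
  (3.5, 1.5, 105°): r_1=2.5882, r_2=5.0000, r_3=1.5529, r_4=2.8868, r_5=1.9319 — all match ✓
Only this pose fits every beam.

(x, y, θ) = (3.5, 1.5, 105°)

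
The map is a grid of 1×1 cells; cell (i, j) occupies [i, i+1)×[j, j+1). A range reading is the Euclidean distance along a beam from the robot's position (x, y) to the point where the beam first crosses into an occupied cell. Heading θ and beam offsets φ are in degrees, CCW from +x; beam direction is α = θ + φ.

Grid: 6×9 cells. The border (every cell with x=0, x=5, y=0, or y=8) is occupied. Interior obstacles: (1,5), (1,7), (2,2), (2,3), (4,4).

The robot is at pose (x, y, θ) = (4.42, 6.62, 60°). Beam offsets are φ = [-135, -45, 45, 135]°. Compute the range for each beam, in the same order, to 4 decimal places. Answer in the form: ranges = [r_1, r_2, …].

beam 1: φ=-135°, α=285°
  direction (0.2588, -0.9659); cell (4,6); t to first gridline: x 2.2409, y 0.6419 (then +3.8637 / +1.0353)
    (4,5) via y @ 0.6419
    (4,4) via y @ 1.6771  # hit
  → r_1 = 1.6771
beam 2: φ=-45°, α=15°
  direction (0.9659, 0.2588); cell (4,6); t to first gridline: x 0.6005, y 1.4682 (then +1.0353 / +3.8637)
    (5,6) via x @ 0.6005  # hit
  → r_2 = 0.6005
beam 3: φ=45°, α=105°
  direction (-0.2588, 0.9659); cell (4,6); t to first gridline: x 1.6228, y 0.3934 (then +3.8637 / +1.0353)
    (4,7) via y @ 0.3934
    (4,8) via y @ 1.4287  # hit
  → r_3 = 1.4287
beam 4: φ=135°, α=195°
  direction (-0.9659, -0.2588); cell (4,6); t to first gridline: x 0.4348, y 2.3955 (then +1.0353 / +3.8637)
    (3,6) via x @ 0.4348
    (2,6) via x @ 1.4701
    (2,5) via y @ 2.3955
    (1,5) via x @ 2.5054  # hit
  → r_4 = 2.5054

ranges = [1.6771, 0.6005, 1.4287, 2.5054]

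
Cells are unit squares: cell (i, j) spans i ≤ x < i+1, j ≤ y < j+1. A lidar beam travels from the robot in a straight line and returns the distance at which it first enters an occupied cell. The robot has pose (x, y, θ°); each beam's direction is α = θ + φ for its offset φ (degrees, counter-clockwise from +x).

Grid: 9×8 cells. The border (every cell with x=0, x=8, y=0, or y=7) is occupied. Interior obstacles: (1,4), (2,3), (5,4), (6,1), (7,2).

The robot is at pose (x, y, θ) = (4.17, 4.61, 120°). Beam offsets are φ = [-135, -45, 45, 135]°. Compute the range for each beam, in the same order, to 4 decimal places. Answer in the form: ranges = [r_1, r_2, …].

ranges = [0.8593, 2.4743, 3.2818, 3.7373]

beam 1: φ=-135°, α=345°
  direction (0.9659, -0.2588); cell (4,4); t to first gridline: x 0.8593, y 2.3569 (then +1.0353 / +3.8637)
    (5,4) via x @ 0.8593  # hit
  → r_1 = 0.8593
beam 2: φ=-45°, α=75°
  direction (0.2588, 0.9659); cell (4,4); t to first gridline: x 3.2069, y 0.4038 (then +3.8637 / +1.0353)
    (4,5) via y @ 0.4038
    (4,6) via y @ 1.4390
    (4,7) via y @ 2.4743  # hit
  → r_2 = 2.4743
beam 3: φ=45°, α=165°
  direction (-0.9659, 0.2588); cell (4,4); t to first gridline: x 0.1760, y 1.5068 (then +1.0353 / +3.8637)
    (3,4) via x @ 0.1760
    (2,4) via x @ 1.2113
    (2,5) via y @ 1.5068
    (1,5) via x @ 2.2465
    (0,5) via x @ 3.2818  # hit
  → r_3 = 3.2818
beam 4: φ=135°, α=255°
  direction (-0.2588, -0.9659); cell (4,4); t to first gridline: x 0.6568, y 0.6315 (then +3.8637 / +1.0353)
    (4,3) via y @ 0.6315
    (3,3) via x @ 0.6568
    (3,2) via y @ 1.6668
    (3,1) via y @ 2.7021
    (3,0) via y @ 3.7373  # hit
  → r_4 = 3.7373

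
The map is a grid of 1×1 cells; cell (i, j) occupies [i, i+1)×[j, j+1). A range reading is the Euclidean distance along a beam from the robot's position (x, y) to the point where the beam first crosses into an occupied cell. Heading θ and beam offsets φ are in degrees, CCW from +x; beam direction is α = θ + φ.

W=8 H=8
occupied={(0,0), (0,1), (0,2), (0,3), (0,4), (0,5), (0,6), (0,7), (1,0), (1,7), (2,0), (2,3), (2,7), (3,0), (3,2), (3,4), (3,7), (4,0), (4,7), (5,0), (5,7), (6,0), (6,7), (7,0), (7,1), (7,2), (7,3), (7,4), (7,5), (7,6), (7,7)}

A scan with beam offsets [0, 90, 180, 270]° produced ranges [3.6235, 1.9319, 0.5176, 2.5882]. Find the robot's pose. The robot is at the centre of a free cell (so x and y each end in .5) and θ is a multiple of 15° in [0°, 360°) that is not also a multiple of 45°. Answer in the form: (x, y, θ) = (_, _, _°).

(x, y, θ) = (6.5, 4.5, 195°)

Candidates: 33 free-cell centres × 16 headings = 528 poses. Raycast each; keep the one whose scan matches to 4 dp.
  (1.5, 2.5, 105°): beam 1 = 1.9319 ≠ 3.6235 ✗
  (4.5, 2.5, 285°): beam 1 = 1.5529 ≠ 3.6235 ✗
  (5.5, 5.5, 15°): beam 1 = 1.5529 ≠ 3.6235 ✗
  (4.5, 1.5, 120°): beam 1 = 1.0000 ≠ 3.6235 ✗
  (4.5, 4.5, 75°): beam 1 = 2.5882 ≠ 3.6235 ✗
  …
  (6.5, 4.5, 195°): r_1=3.6235, r_2=1.9319, r_3=0.5176, r_4=2.5882 — all match ✓
No second candidate reproduces the full scan.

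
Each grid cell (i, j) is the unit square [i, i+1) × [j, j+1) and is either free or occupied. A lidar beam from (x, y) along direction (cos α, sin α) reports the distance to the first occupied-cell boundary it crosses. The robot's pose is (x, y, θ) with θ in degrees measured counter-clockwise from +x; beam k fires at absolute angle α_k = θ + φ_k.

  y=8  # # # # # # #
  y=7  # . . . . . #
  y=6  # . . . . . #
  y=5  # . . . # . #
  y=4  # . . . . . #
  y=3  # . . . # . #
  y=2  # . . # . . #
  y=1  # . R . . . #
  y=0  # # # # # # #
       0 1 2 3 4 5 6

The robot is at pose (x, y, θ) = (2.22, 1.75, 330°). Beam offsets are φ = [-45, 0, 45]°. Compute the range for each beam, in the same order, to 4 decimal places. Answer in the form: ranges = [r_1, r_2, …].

beam 1: φ=-45°, α=285°
  dir = (cos 285°, sin 285°) = (0.2588, -0.9659); from cell (2,1)
  next x-line at t=3.0137, next y-line at t=0.7765; Δt_x=3.8637, Δt_y=1.0353
    y: enter (2,0) at t=0.7765 ← occupied
  → r_1 = 0.7765
beam 2: φ=0°, α=330°
  dir = (cos 330°, sin 330°) = (0.8660, -0.5000); from cell (2,1)
  next x-line at t=0.9007, next y-line at t=1.5000; Δt_x=1.1547, Δt_y=2.0000
    x: enter (3,1) at t=0.9007
    y: enter (3,0) at t=1.5000 ← occupied
  → r_2 = 1.5000
beam 3: φ=45°, α=15°
  dir = (cos 15°, sin 15°) = (0.9659, 0.2588); from cell (2,1)
  next x-line at t=0.8075, next y-line at t=0.9659; Δt_x=1.0353, Δt_y=3.8637
    x: enter (3,1) at t=0.8075
    y: enter (3,2) at t=0.9659 ← occupied
  → r_3 = 0.9659

ranges = [0.7765, 1.5000, 0.9659]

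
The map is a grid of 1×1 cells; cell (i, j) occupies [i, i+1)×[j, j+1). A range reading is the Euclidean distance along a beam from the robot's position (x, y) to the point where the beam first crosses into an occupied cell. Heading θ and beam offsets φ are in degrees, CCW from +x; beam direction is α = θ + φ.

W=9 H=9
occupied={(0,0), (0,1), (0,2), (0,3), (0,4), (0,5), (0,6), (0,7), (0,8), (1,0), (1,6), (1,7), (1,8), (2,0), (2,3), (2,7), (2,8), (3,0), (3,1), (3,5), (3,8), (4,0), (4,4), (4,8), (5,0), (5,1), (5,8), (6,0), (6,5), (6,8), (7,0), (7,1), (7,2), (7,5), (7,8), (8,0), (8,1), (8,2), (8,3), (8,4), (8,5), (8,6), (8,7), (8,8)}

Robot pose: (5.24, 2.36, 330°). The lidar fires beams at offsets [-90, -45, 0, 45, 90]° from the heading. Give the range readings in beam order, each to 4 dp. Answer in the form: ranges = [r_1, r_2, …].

beam 1: φ=-90°, α=240°
  direction (-0.5000, -0.8660); cell (5,2); t to first gridline: x 0.4800, y 0.4157 (then +2.0000 / +1.1547)
    (5,1) via y @ 0.4157  # hit
  → r_1 = 0.4157
beam 2: φ=-45°, α=285°
  direction (0.2588, -0.9659); cell (5,2); t to first gridline: x 2.9364, y 0.3727 (then +3.8637 / +1.0353)
    (5,1) via y @ 0.3727  # hit
  → r_2 = 0.3727
beam 3: φ=0°, α=330°
  direction (0.8660, -0.5000); cell (5,2); t to first gridline: x 0.8776, y 0.7200 (then +1.1547 / +2.0000)
    (5,1) via y @ 0.7200  # hit
  → r_3 = 0.7200
beam 4: φ=45°, α=15°
  direction (0.9659, 0.2588); cell (5,2); t to first gridline: x 0.7868, y 2.4728 (then +1.0353 / +3.8637)
    (6,2) via x @ 0.7868
    (7,2) via x @ 1.8221  # hit
  → r_4 = 1.8221
beam 5: φ=90°, α=60°
  direction (0.5000, 0.8660); cell (5,2); t to first gridline: x 1.5200, y 0.7390 (then +2.0000 / +1.1547)
    (5,3) via y @ 0.7390
    (6,3) via x @ 1.5200
    (6,4) via y @ 1.8937
    (6,5) via y @ 3.0484  # hit
  → r_5 = 3.0484

ranges = [0.4157, 0.3727, 0.7200, 1.8221, 3.0484]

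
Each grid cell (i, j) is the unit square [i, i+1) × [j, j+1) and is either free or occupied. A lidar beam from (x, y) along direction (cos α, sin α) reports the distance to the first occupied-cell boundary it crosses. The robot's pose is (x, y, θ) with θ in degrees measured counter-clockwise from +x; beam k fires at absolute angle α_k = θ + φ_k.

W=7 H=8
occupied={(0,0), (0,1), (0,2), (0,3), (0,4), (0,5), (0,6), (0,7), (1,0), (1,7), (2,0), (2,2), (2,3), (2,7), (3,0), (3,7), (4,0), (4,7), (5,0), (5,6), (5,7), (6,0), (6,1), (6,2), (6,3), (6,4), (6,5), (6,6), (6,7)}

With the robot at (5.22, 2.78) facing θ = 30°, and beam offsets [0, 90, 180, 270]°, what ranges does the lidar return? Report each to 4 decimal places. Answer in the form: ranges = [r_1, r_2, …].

ranges = [0.9007, 4.8728, 3.5600, 1.5600]

beam 1: φ=0°, α=30°
  dir = (cos 30°, sin 30°) = (0.8660, 0.5000); from cell (5,2)
  next x-line at t=0.9007, next y-line at t=0.4400; Δt_x=1.1547, Δt_y=2.0000
    y: enter (5,3) at t=0.4400
    x: enter (6,3) at t=0.9007 ← occupied
  → r_1 = 0.9007
beam 2: φ=90°, α=120°
  dir = (cos 120°, sin 120°) = (-0.5000, 0.8660); from cell (5,2)
  next x-line at t=0.4400, next y-line at t=0.2540; Δt_x=2.0000, Δt_y=1.1547
    y: enter (5,3) at t=0.2540
    x: enter (4,3) at t=0.4400
    y: enter (4,4) at t=1.4087
    x: enter (3,4) at t=2.4400
    y: enter (3,5) at t=2.5634
    y: enter (3,6) at t=3.7181
    x: enter (2,6) at t=4.4400
    y: enter (2,7) at t=4.8728 ← occupied
  → r_2 = 4.8728
beam 3: φ=180°, α=210°
  dir = (cos 210°, sin 210°) = (-0.8660, -0.5000); from cell (5,2)
  next x-line at t=0.2540, next y-line at t=1.5600; Δt_x=1.1547, Δt_y=2.0000
    x: enter (4,2) at t=0.2540
    x: enter (3,2) at t=1.4087
    y: enter (3,1) at t=1.5600
    x: enter (2,1) at t=2.5634
    y: enter (2,0) at t=3.5600 ← occupied
  → r_3 = 3.5600
beam 4: φ=270°, α=300°
  dir = (cos 300°, sin 300°) = (0.5000, -0.8660); from cell (5,2)
  next x-line at t=1.5600, next y-line at t=0.9007; Δt_x=2.0000, Δt_y=1.1547
    y: enter (5,1) at t=0.9007
    x: enter (6,1) at t=1.5600 ← occupied
  → r_4 = 1.5600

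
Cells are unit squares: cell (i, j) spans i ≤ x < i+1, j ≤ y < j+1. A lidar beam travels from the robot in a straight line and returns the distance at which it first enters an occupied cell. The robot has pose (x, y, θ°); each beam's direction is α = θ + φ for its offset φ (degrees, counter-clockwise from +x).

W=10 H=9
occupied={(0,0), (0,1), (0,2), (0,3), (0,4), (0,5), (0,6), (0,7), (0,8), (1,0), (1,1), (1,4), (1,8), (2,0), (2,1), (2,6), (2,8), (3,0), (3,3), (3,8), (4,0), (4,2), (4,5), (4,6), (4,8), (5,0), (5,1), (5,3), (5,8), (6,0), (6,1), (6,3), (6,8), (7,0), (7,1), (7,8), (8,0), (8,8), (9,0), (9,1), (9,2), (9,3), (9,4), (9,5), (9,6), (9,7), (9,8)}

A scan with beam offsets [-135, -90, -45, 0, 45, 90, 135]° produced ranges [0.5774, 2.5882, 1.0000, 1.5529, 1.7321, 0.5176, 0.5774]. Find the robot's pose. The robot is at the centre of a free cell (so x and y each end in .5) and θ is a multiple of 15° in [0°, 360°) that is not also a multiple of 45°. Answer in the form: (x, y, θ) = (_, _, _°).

(x, y, θ) = (3.5, 2.5, 255°)

Enumerate (i+0.5, j+0.5, θ) over the 43 free cells and 16 admissible headings. For each, cast all 7 beams and compare to the given ranges.
  (7.5, 6.5, 345°): beam 1 = 2.8868 ≠ 0.5774 ✗
  (6.5, 2.5, 285°): beam 1 = 1.0000 ≠ 0.5774 ✗
  (6.5, 4.5, 345°): beam 1 = 1.0000 ≠ 0.5774 ✗
  …
  (3.5, 2.5, 255°): r_1=0.5774, r_2=2.5882, r_3=1.0000, r_4=1.5529, r_5=1.7321, r_6=0.5176, r_7=0.5774 — all match ✓
Unique over the lattice → pose = (3.5, 2.5, 255°).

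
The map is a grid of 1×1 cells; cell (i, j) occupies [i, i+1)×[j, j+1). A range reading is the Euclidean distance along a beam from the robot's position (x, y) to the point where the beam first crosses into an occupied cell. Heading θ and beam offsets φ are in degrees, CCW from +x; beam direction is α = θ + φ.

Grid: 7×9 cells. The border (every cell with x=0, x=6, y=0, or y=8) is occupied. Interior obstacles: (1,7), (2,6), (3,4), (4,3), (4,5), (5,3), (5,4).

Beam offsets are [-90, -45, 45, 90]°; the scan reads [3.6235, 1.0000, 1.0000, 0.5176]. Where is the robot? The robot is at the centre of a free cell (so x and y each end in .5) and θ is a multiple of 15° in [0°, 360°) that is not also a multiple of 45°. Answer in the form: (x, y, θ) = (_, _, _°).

Candidates: 28 free-cell centres × 16 headings = 448 poses. Raycast each; keep the one whose scan matches to 4 dp.
  (4.5, 1.5, 105°): beam 1 = 1.5529 ≠ 3.6235 ✗
  (2.5, 1.5, 75°): beam 1 = 1.9319 ≠ 3.6235 ✗
  (4.5, 2.5, 195°): beam 1 = 0.5176 ≠ 3.6235 ✗
  (4.5, 2.5, 285°): beam 2 = 1.7321 ≠ 1.0000 ✗
  (2.5, 3.5, 75°): beam 1 = 1.5529 ≠ 3.6235 ✗
  …
  (5.5, 6.5, 255°): r_1=3.6235, r_2=1.0000, r_3=1.0000, r_4=0.5176 — all match ✓
Unique over the lattice → pose = (5.5, 6.5, 255°).

(x, y, θ) = (5.5, 6.5, 255°)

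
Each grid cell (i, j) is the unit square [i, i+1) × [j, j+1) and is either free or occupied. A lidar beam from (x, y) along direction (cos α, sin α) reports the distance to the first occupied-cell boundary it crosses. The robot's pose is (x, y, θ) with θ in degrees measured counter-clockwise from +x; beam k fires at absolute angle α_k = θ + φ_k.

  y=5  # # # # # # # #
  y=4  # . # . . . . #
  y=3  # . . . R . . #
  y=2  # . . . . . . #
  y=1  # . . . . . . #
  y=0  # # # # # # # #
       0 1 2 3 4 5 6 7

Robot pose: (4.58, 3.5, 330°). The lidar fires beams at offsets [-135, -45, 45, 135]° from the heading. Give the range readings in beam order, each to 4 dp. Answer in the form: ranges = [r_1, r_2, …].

beam 1: φ=-135°, α=195°
  dir = (cos 195°, sin 195°) = (-0.9659, -0.2588); from cell (4,3)
  next x-line at t=0.6005, next y-line at t=1.9319; Δt_x=1.0353, Δt_y=3.8637
    x: enter (3,3) at t=0.6005
    x: enter (2,3) at t=1.6357
    y: enter (2,2) at t=1.9319
    x: enter (1,2) at t=2.6710
    x: enter (0,2) at t=3.7063 ← occupied
  → r_1 = 3.7063
beam 2: φ=-45°, α=285°
  dir = (cos 285°, sin 285°) = (0.2588, -0.9659); from cell (4,3)
  next x-line at t=1.6228, next y-line at t=0.5176; Δt_x=3.8637, Δt_y=1.0353
    y: enter (4,2) at t=0.5176
    y: enter (4,1) at t=1.5529
    x: enter (5,1) at t=1.6228
    y: enter (5,0) at t=2.5882 ← occupied
  → r_2 = 2.5882
beam 3: φ=45°, α=15°
  dir = (cos 15°, sin 15°) = (0.9659, 0.2588); from cell (4,3)
  next x-line at t=0.4348, next y-line at t=1.9319; Δt_x=1.0353, Δt_y=3.8637
    x: enter (5,3) at t=0.4348
    x: enter (6,3) at t=1.4701
    y: enter (6,4) at t=1.9319
    x: enter (7,4) at t=2.5054 ← occupied
  → r_3 = 2.5054
beam 4: φ=135°, α=105°
  dir = (cos 105°, sin 105°) = (-0.2588, 0.9659); from cell (4,3)
  next x-line at t=2.2409, next y-line at t=0.5176; Δt_x=3.8637, Δt_y=1.0353
    y: enter (4,4) at t=0.5176
    y: enter (4,5) at t=1.5529 ← occupied
  → r_4 = 1.5529

ranges = [3.7063, 2.5882, 2.5054, 1.5529]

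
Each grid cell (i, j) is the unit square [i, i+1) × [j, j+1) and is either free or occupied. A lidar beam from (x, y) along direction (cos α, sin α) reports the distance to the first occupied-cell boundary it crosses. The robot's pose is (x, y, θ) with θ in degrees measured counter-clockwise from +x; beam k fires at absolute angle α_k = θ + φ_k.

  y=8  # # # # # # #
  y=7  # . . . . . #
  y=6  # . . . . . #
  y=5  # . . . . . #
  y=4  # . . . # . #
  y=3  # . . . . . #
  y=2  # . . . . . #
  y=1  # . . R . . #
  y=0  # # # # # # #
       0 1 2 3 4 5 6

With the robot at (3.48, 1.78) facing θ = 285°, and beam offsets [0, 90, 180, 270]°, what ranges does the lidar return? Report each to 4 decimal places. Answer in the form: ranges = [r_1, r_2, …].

ranges = [0.8075, 2.6089, 6.4394, 2.5675]

beam 1: φ=0°, α=285°
  direction (0.2588, -0.9659); cell (3,1); t to first gridline: x 2.0091, y 0.8075 (then +3.8637 / +1.0353)
    (3,0) via y @ 0.8075  # hit
  → r_1 = 0.8075
beam 2: φ=90°, α=15°
  direction (0.9659, 0.2588); cell (3,1); t to first gridline: x 0.5383, y 0.8500 (then +1.0353 / +3.8637)
    (4,1) via x @ 0.5383
    (4,2) via y @ 0.8500
    (5,2) via x @ 1.5736
    (6,2) via x @ 2.6089  # hit
  → r_2 = 2.6089
beam 3: φ=180°, α=105°
  direction (-0.2588, 0.9659); cell (3,1); t to first gridline: x 1.8546, y 0.2278 (then +3.8637 / +1.0353)
    (3,2) via y @ 0.2278
    (3,3) via y @ 1.2630
    (2,3) via x @ 1.8546
    (2,4) via y @ 2.2983
    (2,5) via y @ 3.3336
    (2,6) via y @ 4.3689
    (2,7) via y @ 5.4041
    (1,7) via x @ 5.7183
    (1,8) via y @ 6.4394  # hit
  → r_3 = 6.4394
beam 4: φ=270°, α=195°
  direction (-0.9659, -0.2588); cell (3,1); t to first gridline: x 0.4969, y 3.0137 (then +1.0353 / +3.8637)
    (2,1) via x @ 0.4969
    (1,1) via x @ 1.5322
    (0,1) via x @ 2.5675  # hit
  → r_4 = 2.5675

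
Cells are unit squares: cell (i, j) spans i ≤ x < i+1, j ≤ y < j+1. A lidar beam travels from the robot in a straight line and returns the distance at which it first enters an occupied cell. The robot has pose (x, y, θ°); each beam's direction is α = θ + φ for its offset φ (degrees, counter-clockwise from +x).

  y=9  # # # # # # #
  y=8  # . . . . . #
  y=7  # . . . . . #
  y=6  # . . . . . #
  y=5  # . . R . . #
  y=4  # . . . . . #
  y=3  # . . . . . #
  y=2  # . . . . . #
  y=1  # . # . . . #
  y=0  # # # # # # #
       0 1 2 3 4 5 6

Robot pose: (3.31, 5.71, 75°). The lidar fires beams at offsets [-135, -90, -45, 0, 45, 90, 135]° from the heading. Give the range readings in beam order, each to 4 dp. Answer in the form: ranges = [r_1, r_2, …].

ranges = [5.3800, 2.7849, 3.1061, 3.4061, 3.7990, 2.3915, 2.6674]

beam 1: φ=-135°, α=300°
  direction (0.5000, -0.8660); cell (3,5); t to first gridline: x 1.3800, y 0.8198 (then +2.0000 / +1.1547)
    (3,4) via y @ 0.8198
    (4,4) via x @ 1.3800
    (4,3) via y @ 1.9745
    (4,2) via y @ 3.1292
    (5,2) via x @ 3.3800
    (5,1) via y @ 4.2839
    (6,1) via x @ 5.3800  # hit
  → r_1 = 5.3800
beam 2: φ=-90°, α=345°
  direction (0.9659, -0.2588); cell (3,5); t to first gridline: x 0.7143, y 2.7432 (then +1.0353 / +3.8637)
    (4,5) via x @ 0.7143
    (5,5) via x @ 1.7496
    (5,4) via y @ 2.7432
    (6,4) via x @ 2.7849  # hit
  → r_2 = 2.7849
beam 3: φ=-45°, α=30°
  direction (0.8660, 0.5000); cell (3,5); t to first gridline: x 0.7967, y 0.5800 (then +1.1547 / +2.0000)
    (3,6) via y @ 0.5800
    (4,6) via x @ 0.7967
    (5,6) via x @ 1.9514
    (5,7) via y @ 2.5800
    (6,7) via x @ 3.1061  # hit
  → r_3 = 3.1061
beam 4: φ=0°, α=75°
  direction (0.2588, 0.9659); cell (3,5); t to first gridline: x 2.6660, y 0.3002 (then +3.8637 / +1.0353)
    (3,6) via y @ 0.3002
    (3,7) via y @ 1.3355
    (3,8) via y @ 2.3708
    (4,8) via x @ 2.6660
    (4,9) via y @ 3.4061  # hit
  → r_4 = 3.4061
beam 5: φ=45°, α=120°
  direction (-0.5000, 0.8660); cell (3,5); t to first gridline: x 0.6200, y 0.3349 (then +2.0000 / +1.1547)
    (3,6) via y @ 0.3349
    (2,6) via x @ 0.6200
    (2,7) via y @ 1.4896
    (1,7) via x @ 2.6200
    (1,8) via y @ 2.6443
    (1,9) via y @ 3.7990  # hit
  → r_5 = 3.7990
beam 6: φ=90°, α=165°
  direction (-0.9659, 0.2588); cell (3,5); t to first gridline: x 0.3209, y 1.1205 (then +1.0353 / +3.8637)
    (2,5) via x @ 0.3209
    (2,6) via y @ 1.1205
    (1,6) via x @ 1.3562
    (0,6) via x @ 2.3915  # hit
  → r_6 = 2.3915
beam 7: φ=135°, α=210°
  direction (-0.8660, -0.5000); cell (3,5); t to first gridline: x 0.3580, y 1.4200 (then +1.1547 / +2.0000)
    (2,5) via x @ 0.3580
    (2,4) via y @ 1.4200
    (1,4) via x @ 1.5127
    (0,4) via x @ 2.6674  # hit
  → r_7 = 2.6674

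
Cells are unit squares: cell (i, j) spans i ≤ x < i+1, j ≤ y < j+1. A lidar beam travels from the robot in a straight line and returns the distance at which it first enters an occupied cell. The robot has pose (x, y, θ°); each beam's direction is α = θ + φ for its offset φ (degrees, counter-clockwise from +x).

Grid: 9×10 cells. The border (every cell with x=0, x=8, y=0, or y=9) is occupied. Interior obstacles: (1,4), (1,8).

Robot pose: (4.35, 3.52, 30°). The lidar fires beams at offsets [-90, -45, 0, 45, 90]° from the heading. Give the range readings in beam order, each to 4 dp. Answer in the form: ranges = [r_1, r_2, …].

ranges = [2.9098, 3.7788, 4.2147, 5.6733, 5.1731]

beam 1: φ=-90°, α=300°
  d=(0.5000,-0.8660)  start (4,3)  tX=1.3000 tY=0.6004  stride 1/|dx|=2.0000 1/|dy|=1.1547
    cross y-line → (4,2), t=0.6004
    cross x-line → (5,2), t=1.3000
    cross y-line → (5,1), t=1.7551
    cross y-line → (5,0), t=2.9098 (wall)
  → r_1 = 2.9098
beam 2: φ=-45°, α=345°
  d=(0.9659,-0.2588)  start (4,3)  tX=0.6729 tY=2.0091  stride 1/|dx|=1.0353 1/|dy|=3.8637
    cross x-line → (5,3), t=0.6729
    cross x-line → (6,3), t=1.7082
    cross y-line → (6,2), t=2.0091
    cross x-line → (7,2), t=2.7435
    cross x-line → (8,2), t=3.7788 (wall)
  → r_2 = 3.7788
beam 3: φ=0°, α=30°
  d=(0.8660,0.5000)  start (4,3)  tX=0.7506 tY=0.9600  stride 1/|dx|=1.1547 1/|dy|=2.0000
    cross x-line → (5,3), t=0.7506
    cross y-line → (5,4), t=0.9600
    cross x-line → (6,4), t=1.9053
    cross y-line → (6,5), t=2.9600
    cross x-line → (7,5), t=3.0600
    cross x-line → (8,5), t=4.2147 (wall)
  → r_3 = 4.2147
beam 4: φ=45°, α=75°
  d=(0.2588,0.9659)  start (4,3)  tX=2.5114 tY=0.4969  stride 1/|dx|=3.8637 1/|dy|=1.0353
    cross y-line → (4,4), t=0.4969
    cross y-line → (4,5), t=1.5322
    cross x-line → (5,5), t=2.5114
    cross y-line → (5,6), t=2.5675
    cross y-line → (5,7), t=3.6028
    cross y-line → (5,8), t=4.6380
    cross y-line → (5,9), t=5.6733 (wall)
  → r_4 = 5.6733
beam 5: φ=90°, α=120°
  d=(-0.5000,0.8660)  start (4,3)  tX=0.7000 tY=0.5543  stride 1/|dx|=2.0000 1/|dy|=1.1547
    cross y-line → (4,4), t=0.5543
    cross x-line → (3,4), t=0.7000
    cross y-line → (3,5), t=1.7090
    cross x-line → (2,5), t=2.7000
    cross y-line → (2,6), t=2.8637
    cross y-line → (2,7), t=4.0184
    cross x-line → (1,7), t=4.7000
    cross y-line → (1,8), t=5.1731 (wall)
  → r_5 = 5.1731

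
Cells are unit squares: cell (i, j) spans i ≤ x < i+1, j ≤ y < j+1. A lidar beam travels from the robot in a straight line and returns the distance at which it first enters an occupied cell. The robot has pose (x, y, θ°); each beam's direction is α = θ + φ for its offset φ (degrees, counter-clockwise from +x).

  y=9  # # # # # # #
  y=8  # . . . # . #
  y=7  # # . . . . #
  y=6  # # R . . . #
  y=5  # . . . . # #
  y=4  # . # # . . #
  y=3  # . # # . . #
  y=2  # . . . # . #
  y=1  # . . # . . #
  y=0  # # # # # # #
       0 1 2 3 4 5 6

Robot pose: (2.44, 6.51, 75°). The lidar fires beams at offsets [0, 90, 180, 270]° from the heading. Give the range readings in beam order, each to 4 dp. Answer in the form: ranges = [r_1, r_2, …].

ranges = [2.5778, 0.4555, 1.5633, 2.6503]

beam 1: φ=0°, α=75°
  d=(0.2588,0.9659)  start (2,6)  tX=2.1637 tY=0.5073  stride 1/|dx|=3.8637 1/|dy|=1.0353
    cross y-line → (2,7), t=0.5073
    cross y-line → (2,8), t=1.5426
    cross x-line → (3,8), t=2.1637
    cross y-line → (3,9), t=2.5778 (wall)
  → r_1 = 2.5778
beam 2: φ=90°, α=165°
  d=(-0.9659,0.2588)  start (2,6)  tX=0.4555 tY=1.8932  stride 1/|dx|=1.0353 1/|dy|=3.8637
    cross x-line → (1,6), t=0.4555 (wall)
  → r_2 = 0.4555
beam 3: φ=180°, α=255°
  d=(-0.2588,-0.9659)  start (2,6)  tX=1.7000 tY=0.5280  stride 1/|dx|=3.8637 1/|dy|=1.0353
    cross y-line → (2,5), t=0.5280
    cross y-line → (2,4), t=1.5633 (wall)
  → r_3 = 1.5633
beam 4: φ=270°, α=345°
  d=(0.9659,-0.2588)  start (2,6)  tX=0.5798 tY=1.9705  stride 1/|dx|=1.0353 1/|dy|=3.8637
    cross x-line → (3,6), t=0.5798
    cross x-line → (4,6), t=1.6150
    cross y-line → (4,5), t=1.9705
    cross x-line → (5,5), t=2.6503 (wall)
  → r_4 = 2.6503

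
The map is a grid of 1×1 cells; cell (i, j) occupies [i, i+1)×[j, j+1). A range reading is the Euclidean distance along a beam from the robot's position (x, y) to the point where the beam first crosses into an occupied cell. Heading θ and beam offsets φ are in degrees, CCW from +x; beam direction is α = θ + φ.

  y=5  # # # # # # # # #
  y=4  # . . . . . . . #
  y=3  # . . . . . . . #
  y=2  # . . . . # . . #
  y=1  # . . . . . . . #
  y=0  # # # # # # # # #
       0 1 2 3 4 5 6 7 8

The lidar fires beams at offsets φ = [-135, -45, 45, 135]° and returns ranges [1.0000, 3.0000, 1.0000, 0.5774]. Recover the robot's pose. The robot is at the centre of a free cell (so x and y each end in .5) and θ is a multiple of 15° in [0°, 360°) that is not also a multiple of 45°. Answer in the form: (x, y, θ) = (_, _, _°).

Enumerate (i+0.5, j+0.5, θ) over the 27 free cells and 16 admissible headings. For each, cast all 4 beams and compare to the given ranges.
  (7.5, 1.5, 345°): beam 2 = 0.5774 ≠ 3.0000 ✗
  (4.5, 2.5, 240°): beam 1 = 2.5882 ≠ 1.0000 ✗
  (2.5, 3.5, 330°): beam 1 = 1.5529 ≠ 1.0000 ✗
  …
  (6.5, 1.5, 105°): r_1=1.0000, r_2=3.0000, r_3=1.0000, r_4=0.5774 — all match ✓
Unique over the lattice → pose = (6.5, 1.5, 105°).

(x, y, θ) = (6.5, 1.5, 105°)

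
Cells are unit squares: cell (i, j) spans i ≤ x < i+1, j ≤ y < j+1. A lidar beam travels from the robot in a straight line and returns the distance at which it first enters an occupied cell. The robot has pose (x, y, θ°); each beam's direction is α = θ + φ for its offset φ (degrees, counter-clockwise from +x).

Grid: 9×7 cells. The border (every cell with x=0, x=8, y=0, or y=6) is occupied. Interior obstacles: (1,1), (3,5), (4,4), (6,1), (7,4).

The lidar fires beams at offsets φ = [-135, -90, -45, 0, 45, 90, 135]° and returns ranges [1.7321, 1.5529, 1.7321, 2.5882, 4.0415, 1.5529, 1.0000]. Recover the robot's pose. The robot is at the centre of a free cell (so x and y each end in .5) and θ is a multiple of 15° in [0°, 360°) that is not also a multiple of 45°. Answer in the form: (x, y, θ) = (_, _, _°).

(x, y, θ) = (2.5, 4.5, 255°)

The pose lattice has 30·16 = 480 candidates. Test each by forward raycasting.
  (7.5, 1.5, 165°): beam 1 = 0.5774 ≠ 1.7321 ✗
  (1.5, 4.5, 255°): beam 1 = 1.0000 ≠ 1.7321 ✗
  (6.5, 4.5, 195°): beam 3 = 2.8868 ≠ 1.7321 ✗
  (3.5, 1.5, 120°): beam 1 = 1.9319 ≠ 1.7321 ✗
  …
  (2.5, 4.5, 255°): r_1=1.7321, r_2=1.5529, r_3=1.7321, r_4=2.5882, r_5=4.0415, r_6=1.5529, r_7=1.0000 — all match ✓
No second candidate reproduces the full scan.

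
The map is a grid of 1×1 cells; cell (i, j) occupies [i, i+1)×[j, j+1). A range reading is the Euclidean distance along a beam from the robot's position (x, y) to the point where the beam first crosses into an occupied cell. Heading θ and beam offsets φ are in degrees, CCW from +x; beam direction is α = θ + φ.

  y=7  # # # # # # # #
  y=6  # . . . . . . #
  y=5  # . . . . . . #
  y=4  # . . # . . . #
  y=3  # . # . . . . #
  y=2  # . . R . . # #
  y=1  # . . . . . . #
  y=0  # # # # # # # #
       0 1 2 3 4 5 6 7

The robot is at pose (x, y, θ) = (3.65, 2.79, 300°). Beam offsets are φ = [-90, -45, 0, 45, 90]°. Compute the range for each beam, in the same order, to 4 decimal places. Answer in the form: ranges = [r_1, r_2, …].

beam 1: φ=-90°, α=210°
  cosα=-0.8660 sinα=-0.5000 | (3,2) | tMaxX 0.7506 tMaxY 1.5800 | tΔX 1.1547 tΔY 2.0000
    t=0.7506 [x] (2,2)
    t=1.5800 [y] (2,1)
    t=1.9053 [x] (1,1)
    t=3.0600 [x] (0,1) — stop
  → r_1 = 3.0600
beam 2: φ=-45°, α=255°
  cosα=-0.2588 sinα=-0.9659 | (3,2) | tMaxX 2.5114 tMaxY 0.8179 | tΔX 3.8637 tΔY 1.0353
    t=0.8179 [y] (3,1)
    t=1.8531 [y] (3,0) — stop
  → r_2 = 1.8531
beam 3: φ=0°, α=300°
  cosα=0.5000 sinα=-0.8660 | (3,2) | tMaxX 0.7000 tMaxY 0.9122 | tΔX 2.0000 tΔY 1.1547
    t=0.7000 [x] (4,2)
    t=0.9122 [y] (4,1)
    t=2.0669 [y] (4,0) — stop
  → r_3 = 2.0669
beam 4: φ=45°, α=345°
  cosα=0.9659 sinα=-0.2588 | (3,2) | tMaxX 0.3623 tMaxY 3.0523 | tΔX 1.0353 tΔY 3.8637
    t=0.3623 [x] (4,2)
    t=1.3976 [x] (5,2)
    t=2.4329 [x] (6,2) — stop
  → r_4 = 2.4329
beam 5: φ=90°, α=30°
  cosα=0.8660 sinα=0.5000 | (3,2) | tMaxX 0.4041 tMaxY 0.4200 | tΔX 1.1547 tΔY 2.0000
    t=0.4041 [x] (4,2)
    t=0.4200 [y] (4,3)
    t=1.5588 [x] (5,3)
    t=2.4200 [y] (5,4)
    t=2.7135 [x] (6,4)
    t=3.8682 [x] (7,4) — stop
  → r_5 = 3.8682

ranges = [3.0600, 1.8531, 2.0669, 2.4329, 3.8682]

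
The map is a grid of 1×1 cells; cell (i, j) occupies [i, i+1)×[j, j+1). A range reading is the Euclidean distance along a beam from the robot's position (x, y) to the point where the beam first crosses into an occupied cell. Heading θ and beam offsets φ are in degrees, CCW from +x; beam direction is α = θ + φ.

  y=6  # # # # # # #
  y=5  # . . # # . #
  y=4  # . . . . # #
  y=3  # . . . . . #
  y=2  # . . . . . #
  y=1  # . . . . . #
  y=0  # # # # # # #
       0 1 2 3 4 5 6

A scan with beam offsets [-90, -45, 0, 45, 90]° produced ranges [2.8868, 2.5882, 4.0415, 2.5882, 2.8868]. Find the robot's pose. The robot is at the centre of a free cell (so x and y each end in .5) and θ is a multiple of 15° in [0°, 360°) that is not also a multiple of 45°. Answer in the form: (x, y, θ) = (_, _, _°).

(x, y, θ) = (3.5, 2.5, 120°)

The pose lattice has 22·16 = 352 candidates. Test each by forward raycasting.
  (2.5, 3.5, 150°): beam 1 = 1.7321 ≠ 2.8868 ✗
  (1.5, 3.5, 195°): beam 1 = 1.9319 ≠ 2.8868 ✗
  (4.5, 3.5, 15°): beam 1 = 2.5882 ≠ 2.8868 ✗
  (3.5, 2.5, 75°): beam 1 = 2.5882 ≠ 2.8868 ✗
  …
  (3.5, 2.5, 120°): r_1=2.8868, r_2=2.5882, r_3=4.0415, r_4=2.5882, r_5=2.8868 — all match ✓
Unique over the lattice → pose = (3.5, 2.5, 120°).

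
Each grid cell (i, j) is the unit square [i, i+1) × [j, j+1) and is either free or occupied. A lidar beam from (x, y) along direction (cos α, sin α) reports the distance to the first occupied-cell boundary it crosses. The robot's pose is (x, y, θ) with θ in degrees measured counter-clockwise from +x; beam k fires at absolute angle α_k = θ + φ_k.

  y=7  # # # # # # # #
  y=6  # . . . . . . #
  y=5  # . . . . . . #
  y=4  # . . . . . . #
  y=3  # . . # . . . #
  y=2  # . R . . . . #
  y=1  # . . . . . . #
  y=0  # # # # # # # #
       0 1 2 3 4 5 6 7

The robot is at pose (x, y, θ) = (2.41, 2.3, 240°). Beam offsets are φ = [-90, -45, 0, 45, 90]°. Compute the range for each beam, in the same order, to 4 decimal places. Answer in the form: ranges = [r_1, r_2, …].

ranges = [1.6281, 1.4597, 1.5011, 1.3459, 2.6000]

beam 1: φ=-90°, α=150°
  dir = (cos 150°, sin 150°) = (-0.8660, 0.5000); from cell (2,2)
  next x-line at t=0.4734, next y-line at t=1.4000; Δt_x=1.1547, Δt_y=2.0000
    x: enter (1,2) at t=0.4734
    y: enter (1,3) at t=1.4000
    x: enter (0,3) at t=1.6281 ← occupied
  → r_1 = 1.6281
beam 2: φ=-45°, α=195°
  dir = (cos 195°, sin 195°) = (-0.9659, -0.2588); from cell (2,2)
  next x-line at t=0.4245, next y-line at t=1.1591; Δt_x=1.0353, Δt_y=3.8637
    x: enter (1,2) at t=0.4245
    y: enter (1,1) at t=1.1591
    x: enter (0,1) at t=1.4597 ← occupied
  → r_2 = 1.4597
beam 3: φ=0°, α=240°
  dir = (cos 240°, sin 240°) = (-0.5000, -0.8660); from cell (2,2)
  next x-line at t=0.8200, next y-line at t=0.3464; Δt_x=2.0000, Δt_y=1.1547
    y: enter (2,1) at t=0.3464
    x: enter (1,1) at t=0.8200
    y: enter (1,0) at t=1.5011 ← occupied
  → r_3 = 1.5011
beam 4: φ=45°, α=285°
  dir = (cos 285°, sin 285°) = (0.2588, -0.9659); from cell (2,2)
  next x-line at t=2.2796, next y-line at t=0.3106; Δt_x=3.8637, Δt_y=1.0353
    y: enter (2,1) at t=0.3106
    y: enter (2,0) at t=1.3459 ← occupied
  → r_4 = 1.3459
beam 5: φ=90°, α=330°
  dir = (cos 330°, sin 330°) = (0.8660, -0.5000); from cell (2,2)
  next x-line at t=0.6813, next y-line at t=0.6000; Δt_x=1.1547, Δt_y=2.0000
    y: enter (2,1) at t=0.6000
    x: enter (3,1) at t=0.6813
    x: enter (4,1) at t=1.8360
    y: enter (4,0) at t=2.6000 ← occupied
  → r_5 = 2.6000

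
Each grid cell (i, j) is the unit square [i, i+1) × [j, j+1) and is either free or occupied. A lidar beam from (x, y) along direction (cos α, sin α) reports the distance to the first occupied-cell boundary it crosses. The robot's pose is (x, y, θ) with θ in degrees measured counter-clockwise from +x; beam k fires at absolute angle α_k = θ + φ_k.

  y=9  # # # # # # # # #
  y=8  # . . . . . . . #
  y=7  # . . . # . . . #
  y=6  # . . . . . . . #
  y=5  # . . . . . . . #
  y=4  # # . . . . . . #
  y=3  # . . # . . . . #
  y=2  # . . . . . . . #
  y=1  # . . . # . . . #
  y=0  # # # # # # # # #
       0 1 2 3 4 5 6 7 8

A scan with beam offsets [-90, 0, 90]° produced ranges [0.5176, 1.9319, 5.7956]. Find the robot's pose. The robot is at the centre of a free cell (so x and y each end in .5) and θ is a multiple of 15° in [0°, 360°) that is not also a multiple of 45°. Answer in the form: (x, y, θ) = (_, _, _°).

Enumerate (i+0.5, j+0.5, θ) over the 52 free cells and 16 admissible headings. For each, cast all 3 beams and compare to the given ranges.
  (3.5, 8.5, 330°): beam 1 = 4.0415 ≠ 0.5176 ✗
  (7.5, 3.5, 60°): beam 1 = 0.5774 ≠ 0.5176 ✗
  (2.5, 8.5, 150°): beam 1 = 0.5774 ≠ 0.5176 ✗
  (3.5, 2.5, 285°): beam 1 = 2.5882 ≠ 0.5176 ✗
  (3.5, 5.5, 240°): beam 1 = 2.8868 ≠ 0.5176 ✗
  …
  (6.5, 8.5, 195°): r_1=0.5176, r_2=1.9319, r_3=5.7956 — all match ✓
Unique over the lattice → pose = (6.5, 8.5, 195°).

(x, y, θ) = (6.5, 8.5, 195°)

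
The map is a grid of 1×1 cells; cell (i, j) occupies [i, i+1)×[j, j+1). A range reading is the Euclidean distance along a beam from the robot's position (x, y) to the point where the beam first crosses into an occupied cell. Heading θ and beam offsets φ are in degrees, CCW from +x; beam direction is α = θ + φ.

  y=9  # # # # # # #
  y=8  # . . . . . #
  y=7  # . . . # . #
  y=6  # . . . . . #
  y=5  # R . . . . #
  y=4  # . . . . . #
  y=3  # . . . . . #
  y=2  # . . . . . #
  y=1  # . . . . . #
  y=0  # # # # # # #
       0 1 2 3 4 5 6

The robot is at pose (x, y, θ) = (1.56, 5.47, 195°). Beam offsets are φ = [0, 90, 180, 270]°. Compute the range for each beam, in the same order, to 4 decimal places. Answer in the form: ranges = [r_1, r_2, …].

ranges = [0.5798, 4.6277, 4.5966, 2.1637]

beam 1: φ=0°, α=195°
  d=(-0.9659,-0.2588)  start (1,5)  tX=0.5798 tY=1.8159  stride 1/|dx|=1.0353 1/|dy|=3.8637
    cross x-line → (0,5), t=0.5798 (wall)
  → r_1 = 0.5798
beam 2: φ=90°, α=285°
  d=(0.2588,-0.9659)  start (1,5)  tX=1.7000 tY=0.4866  stride 1/|dx|=3.8637 1/|dy|=1.0353
    cross y-line → (1,4), t=0.4866
    cross y-line → (1,3), t=1.5219
    cross x-line → (2,3), t=1.7000
    cross y-line → (2,2), t=2.5571
    cross y-line → (2,1), t=3.5924
    cross y-line → (2,0), t=4.6277 (wall)
  → r_2 = 4.6277
beam 3: φ=180°, α=15°
  d=(0.9659,0.2588)  start (1,5)  tX=0.4555 tY=2.0478  stride 1/|dx|=1.0353 1/|dy|=3.8637
    cross x-line → (2,5), t=0.4555
    cross x-line → (3,5), t=1.4908
    cross y-line → (3,6), t=2.0478
    cross x-line → (4,6), t=2.5261
    cross x-line → (5,6), t=3.5614
    cross x-line → (6,6), t=4.5966 (wall)
  → r_3 = 4.5966
beam 4: φ=270°, α=105°
  d=(-0.2588,0.9659)  start (1,5)  tX=2.1637 tY=0.5487  stride 1/|dx|=3.8637 1/|dy|=1.0353
    cross y-line → (1,6), t=0.5487
    cross y-line → (1,7), t=1.5840
    cross x-line → (0,7), t=2.1637 (wall)
  → r_4 = 2.1637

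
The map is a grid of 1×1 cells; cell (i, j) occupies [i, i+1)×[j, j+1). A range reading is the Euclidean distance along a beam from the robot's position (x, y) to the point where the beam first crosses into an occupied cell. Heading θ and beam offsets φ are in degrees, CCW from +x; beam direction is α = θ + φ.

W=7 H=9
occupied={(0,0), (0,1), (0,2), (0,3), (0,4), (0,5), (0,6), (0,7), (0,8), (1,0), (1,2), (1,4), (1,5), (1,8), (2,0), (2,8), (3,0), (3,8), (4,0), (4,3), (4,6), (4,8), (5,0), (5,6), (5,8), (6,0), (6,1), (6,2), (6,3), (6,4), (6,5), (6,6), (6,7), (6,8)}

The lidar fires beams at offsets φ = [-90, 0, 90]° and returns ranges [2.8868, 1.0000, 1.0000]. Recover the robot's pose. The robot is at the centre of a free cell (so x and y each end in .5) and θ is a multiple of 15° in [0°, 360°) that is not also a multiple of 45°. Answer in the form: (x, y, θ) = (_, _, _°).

Enumerate (i+0.5, j+0.5, θ) over the 29 free cells and 16 admissible headings. For each, cast all 3 beams and compare to the given ranges.
  (4.5, 4.5, 255°): beam 1 = 2.5882 ≠ 2.8868 ✗
  (4.5, 1.5, 165°): beam 1 = 1.5529 ≠ 2.8868 ✗
  (3.5, 1.5, 300°): beam 1 = 1.0000 ≠ 2.8868 ✗
  (2.5, 5.5, 60°): beam 1 = 4.0415 ≠ 2.8868 ✗
  …
  (3.5, 7.5, 300°): r_1=2.8868, r_2=1.0000, r_3=1.0000 — all match ✓
Unique over the lattice → pose = (3.5, 7.5, 300°).

(x, y, θ) = (3.5, 7.5, 300°)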